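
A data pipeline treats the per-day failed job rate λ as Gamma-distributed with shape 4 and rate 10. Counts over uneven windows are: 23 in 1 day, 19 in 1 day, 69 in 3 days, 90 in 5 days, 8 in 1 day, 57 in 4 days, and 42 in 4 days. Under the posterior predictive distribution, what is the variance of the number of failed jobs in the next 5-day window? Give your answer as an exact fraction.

53040/841

Total count: 23 + 19 + 69 + 90 + 8 + 57 + 42 = 308.
Total exposure: 1 + 1 + 3 + 5 + 1 + 4 + 4 = 19 days.
Conjugate update: add total count to the shape and total exposure to the rate, giving Gamma(312, 29).
The posterior predictive for a window of length T is Negative Binomial with variance T·α'·(β'+T)/β'² = 5·312·34/841 = 53040/841.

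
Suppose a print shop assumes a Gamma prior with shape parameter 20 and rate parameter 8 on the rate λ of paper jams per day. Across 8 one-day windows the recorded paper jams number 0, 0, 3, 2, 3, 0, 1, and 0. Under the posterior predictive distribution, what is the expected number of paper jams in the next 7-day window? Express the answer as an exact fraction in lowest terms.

Total count: 0 + 0 + 3 + 2 + 3 + 0 + 1 + 0 = 9.
Total exposure: 8 days.
Conjugate update: add total count to the shape and total exposure to the rate, giving Gamma(29, 16).
Predictive mean over a 7-day window = T·E[λ|data] = 7·29/16 = 203/16.

203/16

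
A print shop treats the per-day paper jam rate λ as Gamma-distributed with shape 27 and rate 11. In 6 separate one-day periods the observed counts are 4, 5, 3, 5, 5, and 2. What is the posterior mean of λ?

Total count: 4 + 5 + 3 + 5 + 5 + 2 = 24.
Total exposure: 6 days.
Gamma(α, β) with Poisson data over total exposure Σt gives posterior Gamma(α+Σx, β+Σt) = Gamma(51, 17).
Posterior mean = α'/β' = 51/17 = 3.

3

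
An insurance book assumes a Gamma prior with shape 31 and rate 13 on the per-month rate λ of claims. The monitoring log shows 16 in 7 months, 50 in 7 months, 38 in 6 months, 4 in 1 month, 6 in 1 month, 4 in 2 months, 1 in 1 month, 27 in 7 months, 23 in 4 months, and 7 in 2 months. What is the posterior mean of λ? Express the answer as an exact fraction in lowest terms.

69/17

Total count: 16 + 50 + 38 + 4 + 6 + 4 + 1 + 27 + 23 + 7 = 176.
Total exposure: 7 + 7 + 6 + 1 + 1 + 2 + 1 + 7 + 4 + 2 = 38 months.
Gamma(α, β) with Poisson data over total exposure Σt gives posterior Gamma(α+Σx, β+Σt) = Gamma(207, 51).
Posterior mean = α'/β' = 207/51 = 69/17.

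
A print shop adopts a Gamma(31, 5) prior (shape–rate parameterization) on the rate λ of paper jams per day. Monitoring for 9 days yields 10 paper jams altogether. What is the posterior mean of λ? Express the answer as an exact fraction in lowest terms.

41/14

Total count 10 over total exposure 9 days.
Conjugate update: add total count to the shape and total exposure to the rate, giving Gamma(41, 14).
Posterior mean = α'/β' = 41/14.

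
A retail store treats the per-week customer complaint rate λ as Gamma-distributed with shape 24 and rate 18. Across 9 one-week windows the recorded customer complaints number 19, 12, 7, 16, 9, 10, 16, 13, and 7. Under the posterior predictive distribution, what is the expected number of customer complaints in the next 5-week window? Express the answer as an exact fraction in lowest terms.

Total count: 19 + 12 + 7 + 16 + 9 + 10 + 16 + 13 + 7 = 109.
Total exposure: 9 weeks.
Posterior: α' = 24 + 109 = 133, β' = 18 + 9 = 27.
Predictive mean over a 5-week window = T·E[λ|data] = 5·133/27 = 665/27.

665/27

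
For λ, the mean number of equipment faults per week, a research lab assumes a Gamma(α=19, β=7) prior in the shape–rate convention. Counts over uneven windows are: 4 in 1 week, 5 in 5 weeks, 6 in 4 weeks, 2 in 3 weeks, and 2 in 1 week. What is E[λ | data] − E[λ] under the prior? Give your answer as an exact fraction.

Total count: 4 + 5 + 6 + 2 + 2 = 19.
Total exposure: 1 + 5 + 4 + 3 + 1 = 14 weeks.
Conjugate update: add total count to the shape and total exposure to the rate, giving Gamma(38, 21).
Posterior mean = 38/21 = 38/21; prior mean = 19/7 = 19/7. Difference = 38/21 − 19/7 = -19/21.

-19/21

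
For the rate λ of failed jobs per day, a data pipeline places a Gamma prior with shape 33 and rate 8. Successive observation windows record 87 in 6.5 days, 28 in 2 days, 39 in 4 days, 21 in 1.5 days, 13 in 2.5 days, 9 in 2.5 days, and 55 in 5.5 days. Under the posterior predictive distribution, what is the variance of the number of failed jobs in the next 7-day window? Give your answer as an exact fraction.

63042/845

Total count: 87 + 28 + 39 + 21 + 13 + 9 + 55 = 252.
Total exposure: 6.5 + 2 + 4 + 1.5 + 2.5 + 2.5 + 5.5 = 24.5 days.
Posterior: α' = 33 + 252 = 285, β' = 8 + 24.5 = 65/2.
The posterior predictive for a window of length T is Negative Binomial with variance T·α'·(β'+T)/β'² = 7·285·(79/2)/(4225/4) = 63042/845.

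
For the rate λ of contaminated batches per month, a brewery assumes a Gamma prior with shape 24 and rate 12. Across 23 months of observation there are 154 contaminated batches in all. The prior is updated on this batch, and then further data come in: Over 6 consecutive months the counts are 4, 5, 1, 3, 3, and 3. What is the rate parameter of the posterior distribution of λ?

Total count 154 over total exposure 23 months.
After the first batch: Gamma(24 + 154, 12 + 23) = Gamma(178, 35).
Total count: 4 + 5 + 1 + 3 + 3 + 3 = 19.
Total exposure: 6 months.
After the second batch: Gamma(178 + 19, 35 + 6) = Gamma(197, 41).

41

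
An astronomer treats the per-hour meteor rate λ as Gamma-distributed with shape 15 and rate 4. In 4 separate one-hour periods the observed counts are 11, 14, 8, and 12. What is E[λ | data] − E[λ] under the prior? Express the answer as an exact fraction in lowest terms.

15/4

Total count: 11 + 14 + 8 + 12 = 45.
Total exposure: 4 hours.
Gamma(α, β) with Poisson data over total exposure Σt gives posterior Gamma(α+Σx, β+Σt) = Gamma(60, 8).
Posterior mean = 60/8 = 15/2; prior mean = 15/4 = 15/4. Difference = 15/2 − 15/4 = 15/4.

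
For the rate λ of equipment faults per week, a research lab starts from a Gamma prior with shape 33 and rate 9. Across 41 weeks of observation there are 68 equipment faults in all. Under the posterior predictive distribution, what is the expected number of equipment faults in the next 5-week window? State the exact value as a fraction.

Total count 68 over total exposure 41 weeks.
Conjugate update: add total count to the shape and total exposure to the rate, giving Gamma(101, 50).
Predictive mean over a 5-week window = T·E[λ|data] = 5·101/50 = 101/10.

101/10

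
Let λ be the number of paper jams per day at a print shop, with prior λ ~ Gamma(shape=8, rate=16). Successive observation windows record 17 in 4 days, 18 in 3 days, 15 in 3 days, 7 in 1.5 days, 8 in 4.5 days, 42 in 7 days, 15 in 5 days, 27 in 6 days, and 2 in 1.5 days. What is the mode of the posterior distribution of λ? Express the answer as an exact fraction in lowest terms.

316/103

Total count: 17 + 18 + 15 + 7 + 8 + 42 + 15 + 27 + 2 = 151.
Total exposure: 4 + 3 + 3 + 1.5 + 4.5 + 7 + 5 + 6 + 1.5 = 35.5 days.
Conjugate update: add total count to the shape and total exposure to the rate, giving Gamma(159, 103/2).
Posterior mode = (α'−1)/β' = 158/(103/2) = 316/103.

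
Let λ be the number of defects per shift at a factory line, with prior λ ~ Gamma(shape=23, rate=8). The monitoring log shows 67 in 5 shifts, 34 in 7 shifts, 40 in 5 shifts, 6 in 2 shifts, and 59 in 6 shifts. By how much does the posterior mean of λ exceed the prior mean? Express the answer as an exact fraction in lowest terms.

1073/264

Total count: 67 + 34 + 40 + 6 + 59 = 206.
Total exposure: 5 + 7 + 5 + 2 + 6 = 25 shifts.
Posterior: α' = 23 + 206 = 229, β' = 8 + 25 = 33.
Posterior mean = 229/33 = 229/33; prior mean = 23/8 = 23/8. Difference = 229/33 − 23/8 = 1073/264.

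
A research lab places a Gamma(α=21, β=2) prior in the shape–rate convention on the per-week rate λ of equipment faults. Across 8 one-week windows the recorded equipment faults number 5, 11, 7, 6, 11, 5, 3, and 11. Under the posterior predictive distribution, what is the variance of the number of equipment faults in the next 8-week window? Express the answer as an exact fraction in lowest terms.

576/5

Total count: 5 + 11 + 7 + 6 + 11 + 5 + 3 + 11 = 59.
Total exposure: 8 weeks.
By Gamma–Poisson conjugacy, the posterior is Gamma(α + Σx, β + Σt) = Gamma(21 + 59, 2 + 8) = Gamma(80, 10).
The posterior predictive for a window of length T is Negative Binomial with variance T·α'·(β'+T)/β'² = 8·80·18/100 = 576/5.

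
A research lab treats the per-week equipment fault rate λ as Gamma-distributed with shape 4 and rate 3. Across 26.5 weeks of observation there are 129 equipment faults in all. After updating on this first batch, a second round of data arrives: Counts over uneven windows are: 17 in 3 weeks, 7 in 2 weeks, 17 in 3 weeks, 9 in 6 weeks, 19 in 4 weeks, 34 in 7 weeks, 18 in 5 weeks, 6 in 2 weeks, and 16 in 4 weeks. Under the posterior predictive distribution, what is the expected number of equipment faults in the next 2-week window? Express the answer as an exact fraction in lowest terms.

1104/131

Total count 129 over total exposure 26.5 weeks.
After the first batch: Gamma(4 + 129, 3 + 26.5) = Gamma(133, 59/2).
Total count: 17 + 7 + 17 + 9 + 19 + 34 + 18 + 6 + 16 = 143.
Total exposure: 3 + 2 + 3 + 6 + 4 + 7 + 5 + 2 + 4 = 36 weeks.
After the second batch: Gamma(133 + 143, 59/2 + 36) = Gamma(276, 131/2).
Predictive mean over a 2-week window = T·E[λ|data] = 2·276/(131/2) = 1104/131.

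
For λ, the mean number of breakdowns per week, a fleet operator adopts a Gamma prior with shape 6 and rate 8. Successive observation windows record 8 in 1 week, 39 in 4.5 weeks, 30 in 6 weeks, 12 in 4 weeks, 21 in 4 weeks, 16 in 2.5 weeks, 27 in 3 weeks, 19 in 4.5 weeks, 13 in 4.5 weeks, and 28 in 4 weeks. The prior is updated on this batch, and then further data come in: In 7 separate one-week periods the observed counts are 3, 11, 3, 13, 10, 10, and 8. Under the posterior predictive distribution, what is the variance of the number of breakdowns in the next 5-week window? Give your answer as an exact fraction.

80330/2809

Total count: 8 + 39 + 30 + 12 + 21 + 16 + 27 + 19 + 13 + 28 = 213.
Total exposure: 1 + 4.5 + 6 + 4 + 4 + 2.5 + 3 + 4.5 + 4.5 + 4 = 38 weeks.
After the first batch: Gamma(6 + 213, 8 + 38) = Gamma(219, 46).
Total count: 3 + 11 + 3 + 13 + 10 + 10 + 8 = 58.
Total exposure: 7 weeks.
After the second batch: Gamma(219 + 58, 46 + 7) = Gamma(277, 53).
The posterior predictive for a window of length T is Negative Binomial with variance T·α'·(β'+T)/β'² = 5·277·58/2809 = 80330/2809.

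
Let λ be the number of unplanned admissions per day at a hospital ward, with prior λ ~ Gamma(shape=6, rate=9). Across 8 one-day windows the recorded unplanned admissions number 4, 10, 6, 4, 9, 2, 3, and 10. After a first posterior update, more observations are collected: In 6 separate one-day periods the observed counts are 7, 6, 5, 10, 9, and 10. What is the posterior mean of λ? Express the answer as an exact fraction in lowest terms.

Total count: 4 + 10 + 6 + 4 + 9 + 2 + 3 + 10 = 48.
Total exposure: 8 days.
After the first batch: Gamma(6 + 48, 9 + 8) = Gamma(54, 17).
Total count: 7 + 6 + 5 + 10 + 9 + 10 = 47.
Total exposure: 6 days.
After the second batch: Gamma(54 + 47, 17 + 6) = Gamma(101, 23).
Posterior mean = α'/β' = 101/23.

101/23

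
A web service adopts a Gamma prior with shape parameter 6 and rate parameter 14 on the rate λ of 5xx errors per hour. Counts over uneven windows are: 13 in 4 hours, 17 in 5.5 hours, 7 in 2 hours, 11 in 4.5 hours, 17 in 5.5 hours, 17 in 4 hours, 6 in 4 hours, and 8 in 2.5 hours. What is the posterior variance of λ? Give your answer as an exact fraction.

Total count: 13 + 17 + 7 + 11 + 17 + 17 + 6 + 8 = 96.
Total exposure: 4 + 5.5 + 2 + 4.5 + 5.5 + 4 + 4 + 2.5 = 32 hours.
Conjugate update: add total count to the shape and total exposure to the rate, giving Gamma(102, 46).
Posterior variance = α'/β'² = 102/2116 = 51/1058.

51/1058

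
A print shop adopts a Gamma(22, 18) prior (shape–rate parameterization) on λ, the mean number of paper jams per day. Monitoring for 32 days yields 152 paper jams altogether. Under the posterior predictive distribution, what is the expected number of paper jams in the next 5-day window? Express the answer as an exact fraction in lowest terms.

Total count 152 over total exposure 32 days.
Posterior: α' = 22 + 152 = 174, β' = 18 + 32 = 50.
Predictive mean over a 5-day window = T·E[λ|data] = 5·174/50 = 87/5.

87/5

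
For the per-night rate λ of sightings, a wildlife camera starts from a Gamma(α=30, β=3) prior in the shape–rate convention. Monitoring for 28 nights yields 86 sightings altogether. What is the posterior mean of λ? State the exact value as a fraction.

Total count 86 over total exposure 28 nights.
Gamma(α, β) with Poisson data over total exposure Σt gives posterior Gamma(α+Σx, β+Σt) = Gamma(116, 31).
Posterior mean = α'/β' = 116/31.

116/31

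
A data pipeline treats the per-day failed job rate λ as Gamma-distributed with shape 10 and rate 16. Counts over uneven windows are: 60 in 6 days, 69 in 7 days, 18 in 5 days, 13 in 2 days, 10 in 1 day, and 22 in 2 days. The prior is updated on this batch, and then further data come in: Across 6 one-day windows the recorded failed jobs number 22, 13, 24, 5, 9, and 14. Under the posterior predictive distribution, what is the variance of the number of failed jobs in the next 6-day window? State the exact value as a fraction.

Total count: 60 + 69 + 18 + 13 + 10 + 22 = 192.
Total exposure: 6 + 7 + 5 + 2 + 1 + 2 = 23 days.
After the first batch: Gamma(10 + 192, 16 + 23) = Gamma(202, 39).
Total count: 22 + 13 + 24 + 5 + 9 + 14 = 87.
Total exposure: 6 days.
After the second batch: Gamma(202 + 87, 39 + 6) = Gamma(289, 45).
The posterior predictive for a window of length T is Negative Binomial with variance T·α'·(β'+T)/β'² = 6·289·51/2025 = 9826/225.

9826/225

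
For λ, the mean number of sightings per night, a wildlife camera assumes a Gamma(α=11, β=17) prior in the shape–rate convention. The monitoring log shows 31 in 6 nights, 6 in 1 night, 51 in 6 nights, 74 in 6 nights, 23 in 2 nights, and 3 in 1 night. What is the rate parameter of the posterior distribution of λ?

39

Total count: 31 + 6 + 51 + 74 + 23 + 3 = 188.
Total exposure: 6 + 1 + 6 + 6 + 2 + 1 = 22 nights.
Conjugate update: add total count to the shape and total exposure to the rate, giving Gamma(199, 39).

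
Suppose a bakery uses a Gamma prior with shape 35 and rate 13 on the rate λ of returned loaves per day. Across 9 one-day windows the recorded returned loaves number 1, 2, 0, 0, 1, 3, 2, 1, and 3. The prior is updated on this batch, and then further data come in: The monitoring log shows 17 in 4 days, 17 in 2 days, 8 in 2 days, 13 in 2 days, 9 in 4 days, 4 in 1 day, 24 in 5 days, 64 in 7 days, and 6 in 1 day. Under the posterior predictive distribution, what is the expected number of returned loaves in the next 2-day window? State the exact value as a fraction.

42/5

Total count: 1 + 2 + 0 + 0 + 1 + 3 + 2 + 1 + 3 = 13.
Total exposure: 9 days.
After the first batch: Gamma(35 + 13, 13 + 9) = Gamma(48, 22).
Total count: 17 + 17 + 8 + 13 + 9 + 4 + 24 + 64 + 6 = 162.
Total exposure: 4 + 2 + 2 + 2 + 4 + 1 + 5 + 7 + 1 = 28 days.
After the second batch: Gamma(48 + 162, 22 + 28) = Gamma(210, 50).
Predictive mean over a 2-day window = T·E[λ|data] = 2·210/50 = 42/5.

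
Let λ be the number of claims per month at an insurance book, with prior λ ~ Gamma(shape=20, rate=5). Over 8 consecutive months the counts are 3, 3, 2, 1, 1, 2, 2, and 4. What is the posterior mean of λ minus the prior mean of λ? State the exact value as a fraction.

Total count: 3 + 3 + 2 + 1 + 1 + 2 + 2 + 4 = 18.
Total exposure: 8 months.
Posterior: α' = 20 + 18 = 38, β' = 5 + 8 = 13.
Posterior mean = 38/13 = 38/13; prior mean = 20/5 = 4. Difference = 38/13 − 4 = -14/13.

-14/13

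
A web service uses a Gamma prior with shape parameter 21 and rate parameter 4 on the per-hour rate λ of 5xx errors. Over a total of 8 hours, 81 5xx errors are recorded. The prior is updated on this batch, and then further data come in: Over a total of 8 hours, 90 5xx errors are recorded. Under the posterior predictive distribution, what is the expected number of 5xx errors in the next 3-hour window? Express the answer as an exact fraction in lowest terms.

144/5

Total count 81 over total exposure 8 hours.
After the first batch: Gamma(21 + 81, 4 + 8) = Gamma(102, 12).
Total count 90 over total exposure 8 hours.
After the second batch: Gamma(102 + 90, 12 + 8) = Gamma(192, 20).
Predictive mean over a 3-hour window = T·E[λ|data] = 3·192/20 = 144/5.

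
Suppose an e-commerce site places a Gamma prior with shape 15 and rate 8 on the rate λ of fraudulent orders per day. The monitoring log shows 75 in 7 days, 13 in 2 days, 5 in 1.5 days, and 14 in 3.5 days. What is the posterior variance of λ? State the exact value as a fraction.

Total count: 75 + 13 + 5 + 14 = 107.
Total exposure: 7 + 2 + 1.5 + 3.5 = 14 days.
Conjugate update: add total count to the shape and total exposure to the rate, giving Gamma(122, 22).
Posterior variance = α'/β'² = 122/484 = 61/242.

61/242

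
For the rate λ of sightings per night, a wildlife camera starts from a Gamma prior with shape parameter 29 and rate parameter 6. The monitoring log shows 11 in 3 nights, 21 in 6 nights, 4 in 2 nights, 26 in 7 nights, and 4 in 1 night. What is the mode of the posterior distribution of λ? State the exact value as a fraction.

Total count: 11 + 21 + 4 + 26 + 4 = 66.
Total exposure: 3 + 6 + 2 + 7 + 1 = 19 nights.
Gamma(α, β) with Poisson data over total exposure Σt gives posterior Gamma(α+Σx, β+Σt) = Gamma(95, 25).
Posterior mode = (α'−1)/β' = 94/25.

94/25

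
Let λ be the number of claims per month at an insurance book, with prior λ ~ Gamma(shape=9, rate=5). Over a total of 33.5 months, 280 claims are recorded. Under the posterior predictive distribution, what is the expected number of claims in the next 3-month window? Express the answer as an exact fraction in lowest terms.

1734/77

Total count 280 over total exposure 33.5 months.
Conjugate update: add total count to the shape and total exposure to the rate, giving Gamma(289, 77/2).
Predictive mean over a 3-month window = T·E[λ|data] = 3·289/(77/2) = 1734/77.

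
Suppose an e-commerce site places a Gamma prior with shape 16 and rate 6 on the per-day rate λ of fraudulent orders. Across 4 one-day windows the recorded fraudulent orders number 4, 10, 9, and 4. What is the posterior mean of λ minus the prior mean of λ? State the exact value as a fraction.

Total count: 4 + 10 + 9 + 4 = 27.
Total exposure: 4 days.
Gamma(α, β) with Poisson data over total exposure Σt gives posterior Gamma(α+Σx, β+Σt) = Gamma(43, 10).
Posterior mean = 43/10 = 43/10; prior mean = 16/6 = 8/3. Difference = 43/10 − 8/3 = 49/30.

49/30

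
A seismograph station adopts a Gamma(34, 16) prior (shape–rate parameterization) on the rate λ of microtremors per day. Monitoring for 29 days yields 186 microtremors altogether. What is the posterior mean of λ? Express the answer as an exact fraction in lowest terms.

44/9

Total count 186 over total exposure 29 days.
The Gamma prior is conjugate for the Poisson rate, so λ | data ~ Gamma(34+186, 16+29) = Gamma(220, 45).
Posterior mean = α'/β' = 220/45 = 44/9.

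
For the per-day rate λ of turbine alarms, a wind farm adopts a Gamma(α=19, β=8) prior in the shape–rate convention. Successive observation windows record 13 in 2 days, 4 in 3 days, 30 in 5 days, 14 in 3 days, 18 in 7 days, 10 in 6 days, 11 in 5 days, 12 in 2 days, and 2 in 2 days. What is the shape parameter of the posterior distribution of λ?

Total count: 13 + 4 + 30 + 14 + 18 + 10 + 11 + 12 + 2 = 114.
Total exposure: 2 + 3 + 5 + 3 + 7 + 6 + 5 + 2 + 2 = 35 days.
Posterior: α' = 19 + 114 = 133, β' = 8 + 35 = 43.

133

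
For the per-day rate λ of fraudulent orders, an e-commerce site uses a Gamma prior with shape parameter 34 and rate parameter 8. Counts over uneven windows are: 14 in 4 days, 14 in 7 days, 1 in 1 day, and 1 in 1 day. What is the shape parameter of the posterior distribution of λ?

64

Total count: 14 + 14 + 1 + 1 = 30.
Total exposure: 4 + 7 + 1 + 1 = 13 days.
Posterior: α' = 34 + 30 = 64, β' = 8 + 13 = 21.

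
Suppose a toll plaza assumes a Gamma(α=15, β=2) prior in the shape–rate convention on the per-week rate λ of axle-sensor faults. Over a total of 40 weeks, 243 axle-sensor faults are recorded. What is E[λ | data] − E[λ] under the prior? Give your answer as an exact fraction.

-19/14

Total count 243 over total exposure 40 weeks.
The Gamma prior is conjugate for the Poisson rate, so λ | data ~ Gamma(15+243, 2+40) = Gamma(258, 42).
Posterior mean = 258/42 = 43/7; prior mean = 15/2 = 15/2. Difference = 43/7 − 15/2 = -19/14.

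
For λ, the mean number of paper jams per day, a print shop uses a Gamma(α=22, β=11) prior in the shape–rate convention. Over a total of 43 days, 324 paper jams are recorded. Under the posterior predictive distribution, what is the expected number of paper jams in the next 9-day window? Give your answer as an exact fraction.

173/3

Total count 324 over total exposure 43 days.
The Gamma prior is conjugate for the Poisson rate, so λ | data ~ Gamma(22+324, 11+43) = Gamma(346, 54).
Predictive mean over a 9-day window = T·E[λ|data] = 9·346/54 = 173/3.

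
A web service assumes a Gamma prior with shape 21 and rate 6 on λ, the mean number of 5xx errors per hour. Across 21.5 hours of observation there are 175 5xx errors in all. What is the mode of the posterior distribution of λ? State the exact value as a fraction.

78/11

Total count 175 over total exposure 21.5 hours.
The Gamma prior is conjugate for the Poisson rate, so λ | data ~ Gamma(21+175, 6+21.5) = Gamma(196, 55/2).
Posterior mode = (α'−1)/β' = 195/(55/2) = 78/11.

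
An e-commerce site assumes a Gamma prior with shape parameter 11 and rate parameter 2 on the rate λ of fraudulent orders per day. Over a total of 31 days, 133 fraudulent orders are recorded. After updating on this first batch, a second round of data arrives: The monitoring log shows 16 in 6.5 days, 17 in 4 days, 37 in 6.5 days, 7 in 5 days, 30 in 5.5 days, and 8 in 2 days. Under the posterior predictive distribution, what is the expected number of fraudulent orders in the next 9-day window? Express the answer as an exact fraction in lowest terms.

Total count 133 over total exposure 31 days.
After the first batch: Gamma(11 + 133, 2 + 31) = Gamma(144, 33).
Total count: 16 + 17 + 37 + 7 + 30 + 8 = 115.
Total exposure: 6.5 + 4 + 6.5 + 5 + 5.5 + 2 = 29.5 days.
After the second batch: Gamma(144 + 115, 33 + 29.5) = Gamma(259, 125/2).
Predictive mean over a 9-day window = T·E[λ|data] = 9·259/(125/2) = 4662/125.

4662/125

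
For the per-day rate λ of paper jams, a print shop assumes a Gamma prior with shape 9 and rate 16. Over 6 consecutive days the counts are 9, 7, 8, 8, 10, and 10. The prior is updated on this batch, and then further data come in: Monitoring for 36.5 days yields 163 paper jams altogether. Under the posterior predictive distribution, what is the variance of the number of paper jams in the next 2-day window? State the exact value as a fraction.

Total count: 9 + 7 + 8 + 8 + 10 + 10 = 52.
Total exposure: 6 days.
After the first batch: Gamma(9 + 52, 16 + 6) = Gamma(61, 22).
Total count 163 over total exposure 36.5 days.
After the second batch: Gamma(61 + 163, 22 + 36.5) = Gamma(224, 117/2).
The posterior predictive for a window of length T is Negative Binomial with variance T·α'·(β'+T)/β'² = 2·224·(121/2)/(13689/4) = 108416/13689.

108416/13689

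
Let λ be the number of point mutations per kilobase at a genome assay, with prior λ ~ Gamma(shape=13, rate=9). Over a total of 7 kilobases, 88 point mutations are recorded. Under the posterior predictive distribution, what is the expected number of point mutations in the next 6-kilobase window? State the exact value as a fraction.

Total count 88 over total exposure 7 kilobases.
By Gamma–Poisson conjugacy, the posterior is Gamma(α + Σx, β + Σt) = Gamma(13 + 88, 9 + 7) = Gamma(101, 16).
Predictive mean over a 6-kilobase window = T·E[λ|data] = 6·101/16 = 303/8.

303/8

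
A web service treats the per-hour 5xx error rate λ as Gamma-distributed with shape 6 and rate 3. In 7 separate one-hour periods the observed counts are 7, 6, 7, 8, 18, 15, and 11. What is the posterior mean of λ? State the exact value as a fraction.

39/5

Total count: 7 + 6 + 7 + 8 + 18 + 15 + 11 = 72.
Total exposure: 7 hours.
By Gamma–Poisson conjugacy, the posterior is Gamma(α + Σx, β + Σt) = Gamma(6 + 72, 3 + 7) = Gamma(78, 10).
Posterior mean = α'/β' = 78/10 = 39/5.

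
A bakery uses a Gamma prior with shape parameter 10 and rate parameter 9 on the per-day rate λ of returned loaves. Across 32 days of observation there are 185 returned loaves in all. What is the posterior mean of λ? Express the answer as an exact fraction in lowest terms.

195/41

Total count 185 over total exposure 32 days.
Conjugate update: add total count to the shape and total exposure to the rate, giving Gamma(195, 41).
Posterior mean = α'/β' = 195/41.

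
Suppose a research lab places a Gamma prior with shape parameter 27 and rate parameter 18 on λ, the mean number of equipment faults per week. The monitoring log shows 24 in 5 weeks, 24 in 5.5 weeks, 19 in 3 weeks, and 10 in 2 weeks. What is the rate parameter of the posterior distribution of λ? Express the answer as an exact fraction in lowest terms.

67/2

Total count: 24 + 24 + 19 + 10 = 77.
Total exposure: 5 + 5.5 + 3 + 2 = 15.5 weeks.
Posterior: α' = 27 + 77 = 104, β' = 18 + 15.5 = 67/2.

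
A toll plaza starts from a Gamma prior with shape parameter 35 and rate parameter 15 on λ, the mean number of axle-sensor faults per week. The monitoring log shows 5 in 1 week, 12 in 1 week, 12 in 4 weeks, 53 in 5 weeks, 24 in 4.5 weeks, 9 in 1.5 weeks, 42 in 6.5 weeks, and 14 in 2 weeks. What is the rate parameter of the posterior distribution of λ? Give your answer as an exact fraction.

Total count: 5 + 12 + 12 + 53 + 24 + 9 + 42 + 14 = 171.
Total exposure: 1 + 1 + 4 + 5 + 4.5 + 1.5 + 6.5 + 2 = 25.5 weeks.
Posterior: α' = 35 + 171 = 206, β' = 15 + 25.5 = 81/2.

81/2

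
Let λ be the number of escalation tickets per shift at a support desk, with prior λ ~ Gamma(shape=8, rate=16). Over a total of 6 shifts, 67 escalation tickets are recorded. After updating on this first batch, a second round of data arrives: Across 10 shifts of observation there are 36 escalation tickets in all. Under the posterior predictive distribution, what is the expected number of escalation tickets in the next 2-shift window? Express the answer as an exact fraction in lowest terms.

111/16

Total count 67 over total exposure 6 shifts.
After the first batch: Gamma(8 + 67, 16 + 6) = Gamma(75, 22).
Total count 36 over total exposure 10 shifts.
After the second batch: Gamma(75 + 36, 22 + 10) = Gamma(111, 32).
Predictive mean over a 2-shift window = T·E[λ|data] = 2·111/32 = 111/16.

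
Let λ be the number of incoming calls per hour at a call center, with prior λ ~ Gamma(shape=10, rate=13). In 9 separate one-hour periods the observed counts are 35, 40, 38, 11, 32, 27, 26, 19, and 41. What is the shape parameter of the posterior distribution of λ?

Total count: 35 + 40 + 38 + 11 + 32 + 27 + 26 + 19 + 41 = 269.
Total exposure: 9 hours.
Posterior: α' = 10 + 269 = 279, β' = 13 + 9 = 22.

279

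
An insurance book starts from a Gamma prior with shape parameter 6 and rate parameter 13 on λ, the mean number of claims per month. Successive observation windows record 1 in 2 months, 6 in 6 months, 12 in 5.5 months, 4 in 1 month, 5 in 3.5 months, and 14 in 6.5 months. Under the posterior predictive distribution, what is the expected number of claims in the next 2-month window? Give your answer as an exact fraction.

64/25

Total count: 1 + 6 + 12 + 4 + 5 + 14 = 42.
Total exposure: 2 + 6 + 5.5 + 1 + 3.5 + 6.5 = 24.5 months.
By Gamma–Poisson conjugacy, the posterior is Gamma(α + Σx, β + Σt) = Gamma(6 + 42, 13 + 24.5) = Gamma(48, 75/2).
Predictive mean over a 2-month window = T·E[λ|data] = 2·48/(75/2) = 64/25.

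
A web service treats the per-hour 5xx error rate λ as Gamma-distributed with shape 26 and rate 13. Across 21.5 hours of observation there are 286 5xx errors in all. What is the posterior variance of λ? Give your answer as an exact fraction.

416/1587

Total count 286 over total exposure 21.5 hours.
By Gamma–Poisson conjugacy, the posterior is Gamma(α + Σx, β + Σt) = Gamma(26 + 286, 13 + 21.5) = Gamma(312, 69/2).
Posterior variance = α'/β'² = 312/(4761/4) = 416/1587.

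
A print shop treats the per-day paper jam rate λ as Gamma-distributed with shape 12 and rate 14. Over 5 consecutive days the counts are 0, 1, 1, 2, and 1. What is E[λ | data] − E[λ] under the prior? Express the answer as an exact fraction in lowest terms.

5/133

Total count: 0 + 1 + 1 + 2 + 1 = 5.
Total exposure: 5 days.
Posterior: α' = 12 + 5 = 17, β' = 14 + 5 = 19.
Posterior mean = 17/19 = 17/19; prior mean = 12/14 = 6/7. Difference = 17/19 − 6/7 = 5/133.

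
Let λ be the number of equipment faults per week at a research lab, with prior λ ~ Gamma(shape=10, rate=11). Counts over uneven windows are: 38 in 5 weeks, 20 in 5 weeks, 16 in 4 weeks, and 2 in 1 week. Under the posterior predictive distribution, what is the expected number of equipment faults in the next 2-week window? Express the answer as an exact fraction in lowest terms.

86/13

Total count: 38 + 20 + 16 + 2 = 76.
Total exposure: 5 + 5 + 4 + 1 = 15 weeks.
Gamma(α, β) with Poisson data over total exposure Σt gives posterior Gamma(α+Σx, β+Σt) = Gamma(86, 26).
Predictive mean over a 2-week window = T·E[λ|data] = 2·86/26 = 86/13.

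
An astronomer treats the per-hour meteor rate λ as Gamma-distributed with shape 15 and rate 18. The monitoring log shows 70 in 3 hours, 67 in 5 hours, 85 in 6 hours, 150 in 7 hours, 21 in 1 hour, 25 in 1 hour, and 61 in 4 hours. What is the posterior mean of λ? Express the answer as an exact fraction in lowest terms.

494/45

Total count: 70 + 67 + 85 + 150 + 21 + 25 + 61 = 479.
Total exposure: 3 + 5 + 6 + 7 + 1 + 1 + 4 = 27 hours.
By Gamma–Poisson conjugacy, the posterior is Gamma(α + Σx, β + Σt) = Gamma(15 + 479, 18 + 27) = Gamma(494, 45).
Posterior mean = α'/β' = 494/45.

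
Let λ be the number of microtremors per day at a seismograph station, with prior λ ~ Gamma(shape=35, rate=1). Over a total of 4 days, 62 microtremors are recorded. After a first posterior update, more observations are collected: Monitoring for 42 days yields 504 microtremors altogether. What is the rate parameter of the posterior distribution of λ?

Total count 62 over total exposure 4 days.
After the first batch: Gamma(35 + 62, 1 + 4) = Gamma(97, 5).
Total count 504 over total exposure 42 days.
After the second batch: Gamma(97 + 504, 5 + 42) = Gamma(601, 47).

47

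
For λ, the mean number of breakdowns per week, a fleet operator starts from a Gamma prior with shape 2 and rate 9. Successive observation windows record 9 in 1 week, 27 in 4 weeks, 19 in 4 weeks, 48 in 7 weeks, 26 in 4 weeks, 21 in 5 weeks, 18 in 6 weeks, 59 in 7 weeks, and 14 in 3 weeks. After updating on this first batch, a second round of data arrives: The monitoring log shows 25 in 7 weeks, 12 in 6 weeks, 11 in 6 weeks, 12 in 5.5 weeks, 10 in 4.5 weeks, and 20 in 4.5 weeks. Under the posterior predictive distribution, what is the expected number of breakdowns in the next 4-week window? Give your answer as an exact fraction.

2664/167

Total count: 9 + 27 + 19 + 48 + 26 + 21 + 18 + 59 + 14 = 241.
Total exposure: 1 + 4 + 4 + 7 + 4 + 5 + 6 + 7 + 3 = 41 weeks.
After the first batch: Gamma(2 + 241, 9 + 41) = Gamma(243, 50).
Total count: 25 + 12 + 11 + 12 + 10 + 20 = 90.
Total exposure: 7 + 6 + 6 + 5.5 + 4.5 + 4.5 = 33.5 weeks.
After the second batch: Gamma(243 + 90, 50 + 33.5) = Gamma(333, 167/2).
Predictive mean over a 4-week window = T·E[λ|data] = 4·333/(167/2) = 2664/167.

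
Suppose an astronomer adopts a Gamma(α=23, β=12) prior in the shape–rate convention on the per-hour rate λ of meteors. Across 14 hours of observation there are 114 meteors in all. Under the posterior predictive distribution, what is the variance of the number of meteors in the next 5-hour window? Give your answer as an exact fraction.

Total count 114 over total exposure 14 hours.
Posterior: α' = 23 + 114 = 137, β' = 12 + 14 = 26.
The posterior predictive for a window of length T is Negative Binomial with variance T·α'·(β'+T)/β'² = 5·137·31/676 = 21235/676.

21235/676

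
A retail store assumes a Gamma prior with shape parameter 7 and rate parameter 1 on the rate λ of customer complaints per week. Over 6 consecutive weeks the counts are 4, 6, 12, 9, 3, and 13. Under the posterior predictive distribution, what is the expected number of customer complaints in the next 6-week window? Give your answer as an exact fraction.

324/7

Total count: 4 + 6 + 12 + 9 + 3 + 13 = 47.
Total exposure: 6 weeks.
By Gamma–Poisson conjugacy, the posterior is Gamma(α + Σx, β + Σt) = Gamma(7 + 47, 1 + 6) = Gamma(54, 7).
Predictive mean over a 6-week window = T·E[λ|data] = 6·54/7 = 324/7.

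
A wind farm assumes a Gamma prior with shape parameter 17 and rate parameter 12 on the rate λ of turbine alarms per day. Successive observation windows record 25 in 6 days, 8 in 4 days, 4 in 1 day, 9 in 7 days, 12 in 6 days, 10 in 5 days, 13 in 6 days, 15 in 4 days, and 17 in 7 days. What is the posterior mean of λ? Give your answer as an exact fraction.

Total count: 25 + 8 + 4 + 9 + 12 + 10 + 13 + 15 + 17 = 113.
Total exposure: 6 + 4 + 1 + 7 + 6 + 5 + 6 + 4 + 7 = 46 days.
The Gamma prior is conjugate for the Poisson rate, so λ | data ~ Gamma(17+113, 12+46) = Gamma(130, 58).
Posterior mean = α'/β' = 130/58 = 65/29.

65/29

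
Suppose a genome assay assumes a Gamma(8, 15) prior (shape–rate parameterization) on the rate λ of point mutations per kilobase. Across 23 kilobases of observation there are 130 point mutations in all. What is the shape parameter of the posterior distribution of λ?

Total count 130 over total exposure 23 kilobases.
Conjugate update: add total count to the shape and total exposure to the rate, giving Gamma(138, 38).

138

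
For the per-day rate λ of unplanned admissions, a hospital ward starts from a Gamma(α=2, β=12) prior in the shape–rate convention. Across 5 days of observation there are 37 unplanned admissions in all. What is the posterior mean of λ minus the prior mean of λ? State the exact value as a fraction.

217/102

Total count 37 over total exposure 5 days.
Conjugate update: add total count to the shape and total exposure to the rate, giving Gamma(39, 17).
Posterior mean = 39/17 = 39/17; prior mean = 2/12 = 1/6. Difference = 39/17 − 1/6 = 217/102.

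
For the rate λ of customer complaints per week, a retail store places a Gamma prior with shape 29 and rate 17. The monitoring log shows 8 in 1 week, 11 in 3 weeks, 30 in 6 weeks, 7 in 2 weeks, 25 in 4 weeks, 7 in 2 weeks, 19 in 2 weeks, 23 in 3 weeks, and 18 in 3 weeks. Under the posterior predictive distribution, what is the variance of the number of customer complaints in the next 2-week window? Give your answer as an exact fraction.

Total count: 8 + 11 + 30 + 7 + 25 + 7 + 19 + 23 + 18 = 148.
Total exposure: 1 + 3 + 6 + 2 + 4 + 2 + 2 + 3 + 3 = 26 weeks.
By Gamma–Poisson conjugacy, the posterior is Gamma(α + Σx, β + Σt) = Gamma(29 + 148, 17 + 26) = Gamma(177, 43).
The posterior predictive for a window of length T is Negative Binomial with variance T·α'·(β'+T)/β'² = 2·177·45/1849 = 15930/1849.

15930/1849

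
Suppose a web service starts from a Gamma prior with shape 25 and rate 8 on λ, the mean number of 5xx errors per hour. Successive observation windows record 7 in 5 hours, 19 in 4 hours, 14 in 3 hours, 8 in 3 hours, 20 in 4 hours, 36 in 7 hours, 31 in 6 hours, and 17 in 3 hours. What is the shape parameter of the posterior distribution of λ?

Total count: 7 + 19 + 14 + 8 + 20 + 36 + 31 + 17 = 152.
Total exposure: 5 + 4 + 3 + 3 + 4 + 7 + 6 + 3 = 35 hours.
By Gamma–Poisson conjugacy, the posterior is Gamma(α + Σx, β + Σt) = Gamma(25 + 152, 8 + 35) = Gamma(177, 43).

177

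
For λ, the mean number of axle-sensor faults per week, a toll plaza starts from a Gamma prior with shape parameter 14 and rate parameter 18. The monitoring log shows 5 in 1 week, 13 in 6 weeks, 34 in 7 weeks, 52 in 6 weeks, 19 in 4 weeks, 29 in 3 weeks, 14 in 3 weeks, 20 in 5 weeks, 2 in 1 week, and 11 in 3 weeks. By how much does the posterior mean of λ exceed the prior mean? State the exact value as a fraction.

506/171

Total count: 5 + 13 + 34 + 52 + 19 + 29 + 14 + 20 + 2 + 11 = 199.
Total exposure: 1 + 6 + 7 + 6 + 4 + 3 + 3 + 5 + 1 + 3 = 39 weeks.
Gamma(α, β) with Poisson data over total exposure Σt gives posterior Gamma(α+Σx, β+Σt) = Gamma(213, 57).
Posterior mean = 213/57 = 71/19; prior mean = 14/18 = 7/9. Difference = 71/19 − 7/9 = 506/171.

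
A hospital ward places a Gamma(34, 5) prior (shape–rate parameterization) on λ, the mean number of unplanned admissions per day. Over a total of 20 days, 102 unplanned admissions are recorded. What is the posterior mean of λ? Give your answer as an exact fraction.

136/25

Total count 102 over total exposure 20 days.
Posterior: α' = 34 + 102 = 136, β' = 5 + 20 = 25.
Posterior mean = α'/β' = 136/25.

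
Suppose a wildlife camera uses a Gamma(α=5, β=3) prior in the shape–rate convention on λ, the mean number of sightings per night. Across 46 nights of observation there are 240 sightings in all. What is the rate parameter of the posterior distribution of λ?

49

Total count 240 over total exposure 46 nights.
Gamma(α, β) with Poisson data over total exposure Σt gives posterior Gamma(α+Σx, β+Σt) = Gamma(245, 49).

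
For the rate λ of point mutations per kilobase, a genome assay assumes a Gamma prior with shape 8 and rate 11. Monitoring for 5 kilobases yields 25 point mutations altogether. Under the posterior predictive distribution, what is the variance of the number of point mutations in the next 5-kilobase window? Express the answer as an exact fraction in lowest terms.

Total count 25 over total exposure 5 kilobases.
By Gamma–Poisson conjugacy, the posterior is Gamma(α + Σx, β + Σt) = Gamma(8 + 25, 11 + 5) = Gamma(33, 16).
The posterior predictive for a window of length T is Negative Binomial with variance T·α'·(β'+T)/β'² = 5·33·21/256 = 3465/256.

3465/256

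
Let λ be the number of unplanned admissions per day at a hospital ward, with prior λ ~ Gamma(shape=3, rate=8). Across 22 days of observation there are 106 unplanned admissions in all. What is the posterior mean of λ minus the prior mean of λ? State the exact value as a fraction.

391/120

Total count 106 over total exposure 22 days.
Conjugate update: add total count to the shape and total exposure to the rate, giving Gamma(109, 30).
Posterior mean = 109/30 = 109/30; prior mean = 3/8 = 3/8. Difference = 109/30 − 3/8 = 391/120.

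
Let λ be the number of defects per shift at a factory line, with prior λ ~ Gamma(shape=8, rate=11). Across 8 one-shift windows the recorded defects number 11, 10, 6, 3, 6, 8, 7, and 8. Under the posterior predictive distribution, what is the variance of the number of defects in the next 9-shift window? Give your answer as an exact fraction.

16884/361

Total count: 11 + 10 + 6 + 3 + 6 + 8 + 7 + 8 = 59.
Total exposure: 8 shifts.
Gamma(α, β) with Poisson data over total exposure Σt gives posterior Gamma(α+Σx, β+Σt) = Gamma(67, 19).
The posterior predictive for a window of length T is Negative Binomial with variance T·α'·(β'+T)/β'² = 9·67·28/361 = 16884/361.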